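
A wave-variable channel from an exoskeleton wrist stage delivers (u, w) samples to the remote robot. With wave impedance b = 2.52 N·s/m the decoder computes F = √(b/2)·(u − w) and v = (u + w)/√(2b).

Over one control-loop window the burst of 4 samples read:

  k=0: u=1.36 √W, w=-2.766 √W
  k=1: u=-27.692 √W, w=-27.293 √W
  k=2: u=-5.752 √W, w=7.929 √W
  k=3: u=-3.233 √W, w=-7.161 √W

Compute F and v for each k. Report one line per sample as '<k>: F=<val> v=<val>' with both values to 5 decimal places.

k=0: u−w=4.12600, u+w=-1.40600; √(b/2)=1.12250, √(2b)=2.24499; F=1.12250×4.126=4.63142, v=-1.40600/2.24499=-0.62628
k=1: u−w=-0.39900, u+w=-54.98500; √(b/2)=1.12250, √(2b)=2.24499; F=1.12250×(-0.399)=-0.44788, v=-54.98500/2.24499=-24.49227
k=2: u−w=-13.68100, u+w=2.17700; √(b/2)=1.12250, √(2b)=2.24499; F=1.12250×(-13.681)=-15.35688, v=2.17700/2.24499=0.96971
k=3: u−w=3.92800, u+w=-10.39400; √(b/2)=1.12250, √(2b)=2.24499; F=1.12250×3.928=4.40917, v=-10.39400/2.24499=-4.62986

0: F=4.63142 v=-0.62628
1: F=-0.44788 v=-24.49227
2: F=-15.35688 v=0.96971
3: F=4.40917 v=-4.62986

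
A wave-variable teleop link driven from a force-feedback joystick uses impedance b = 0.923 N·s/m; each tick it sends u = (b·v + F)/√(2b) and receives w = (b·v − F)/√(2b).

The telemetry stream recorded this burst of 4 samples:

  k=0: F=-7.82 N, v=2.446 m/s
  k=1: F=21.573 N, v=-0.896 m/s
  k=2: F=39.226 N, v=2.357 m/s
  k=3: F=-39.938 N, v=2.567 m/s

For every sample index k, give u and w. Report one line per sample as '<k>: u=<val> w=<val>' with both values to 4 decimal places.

k=0: b·v=0.923×2.446=2.2577; √(2b)=1.3587; u=(2.2577+(-7.82))/1.3587=-4.0939, w=(2.2577−(-7.82))/1.3587=7.4173
k=1: b·v=0.923×(-0.896)=-0.8270; √(2b)=1.3587; u=(-0.8270+21.573)/1.3587=15.2693, w=(-0.8270−21.573)/1.3587=-16.4866
k=2: b·v=0.923×2.357=2.1755; √(2b)=1.3587; u=(2.1755+39.226)/1.3587=30.4720, w=(2.1755−39.226)/1.3587=-27.2696
k=3: b·v=0.923×2.567=2.3693; √(2b)=1.3587; u=(2.3693+(-39.938))/1.3587=-27.6509, w=(2.3693−(-39.938))/1.3587=31.1387

0: u=-4.0939 w=7.4173
1: u=15.2693 w=-16.4866
2: u=30.4720 w=-27.2696
3: u=-27.6509 w=31.1387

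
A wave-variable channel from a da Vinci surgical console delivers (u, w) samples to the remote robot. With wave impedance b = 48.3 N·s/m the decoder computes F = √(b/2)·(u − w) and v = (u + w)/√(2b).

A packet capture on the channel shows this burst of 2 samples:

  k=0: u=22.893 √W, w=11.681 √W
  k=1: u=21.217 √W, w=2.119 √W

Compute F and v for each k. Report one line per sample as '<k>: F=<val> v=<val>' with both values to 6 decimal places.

k=0: u−w=11.212000, u+w=34.574000; √(b/2)=4.914265, √(2b)=9.828530; F=4.914265×11.212=55.098739, v=34.574000/9.828530=3.517718
k=1: u−w=19.098000, u+w=23.336000; √(b/2)=4.914265, √(2b)=9.828530; F=4.914265×19.098=93.852632, v=23.336000/9.828530=2.374312

0: F=55.098739 v=3.517718
1: F=93.852632 v=2.374312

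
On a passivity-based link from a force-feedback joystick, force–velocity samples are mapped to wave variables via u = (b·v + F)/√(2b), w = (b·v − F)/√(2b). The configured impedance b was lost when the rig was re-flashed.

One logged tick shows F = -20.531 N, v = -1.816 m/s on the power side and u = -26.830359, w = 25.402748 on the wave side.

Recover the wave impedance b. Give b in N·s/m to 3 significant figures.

u + w = -1.427611;  u + w = √(2b)·v, so √(2b) = -1.427611/(-1.816) = 0.786129.
b = (√(2b))²/2 = 0.617999/2 = 0.309000.
(Check via u − w = 2F/√(2b): u − w = -52.233107, 2F/√(2b) = -52.233131.)

b = 0.309 N·s/m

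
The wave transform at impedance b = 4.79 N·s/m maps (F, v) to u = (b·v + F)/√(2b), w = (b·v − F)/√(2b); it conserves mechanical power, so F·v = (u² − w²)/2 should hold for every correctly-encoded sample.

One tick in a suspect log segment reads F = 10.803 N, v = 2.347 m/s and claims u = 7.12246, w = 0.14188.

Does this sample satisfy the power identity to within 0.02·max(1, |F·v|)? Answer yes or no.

F·v = 10.803×2.347 = 25.3546 W.
(u² − w²)/2 = (50.7294 − 0.0201)/2 = 25.3547 W.
|Δ| = 0.0000;  2% of max(1, |F·v|) = 0.5071.

yes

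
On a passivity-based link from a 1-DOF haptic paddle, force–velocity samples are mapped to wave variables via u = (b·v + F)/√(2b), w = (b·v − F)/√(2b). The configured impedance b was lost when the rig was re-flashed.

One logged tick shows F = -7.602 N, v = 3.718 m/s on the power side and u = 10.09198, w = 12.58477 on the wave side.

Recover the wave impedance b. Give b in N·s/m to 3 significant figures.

u + w = 22.6767;  u + w = √(2b)·v, so √(2b) = 22.6767/3.718 = 6.0992.
b = (√(2b))²/2 = 37.2000/2 = 18.6000.
(Check via u − w = 2F/√(2b): u − w = -2.4928, 2F/√(2b) = -2.4928.)

b = 18.6 N·s/m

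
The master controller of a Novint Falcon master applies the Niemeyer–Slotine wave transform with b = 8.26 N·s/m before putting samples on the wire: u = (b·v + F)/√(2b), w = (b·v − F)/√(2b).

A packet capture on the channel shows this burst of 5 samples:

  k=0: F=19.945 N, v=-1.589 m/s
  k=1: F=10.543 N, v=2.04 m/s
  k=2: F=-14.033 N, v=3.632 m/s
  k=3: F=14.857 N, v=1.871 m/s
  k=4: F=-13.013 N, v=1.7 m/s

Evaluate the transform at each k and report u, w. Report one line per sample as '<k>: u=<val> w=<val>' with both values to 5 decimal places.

k=0: b·v=8.26×(-1.589)=-13.12514; √(2b)=4.06448; u=(-13.12514+19.945)/4.06448=1.67792, w=(-13.12514−19.945)/4.06448=-8.13638
k=1: b·v=8.26×2.04=16.85040; √(2b)=4.06448; u=(16.85040+10.543)/4.06448=6.73971, w=(16.85040−10.543)/4.06448=1.55183
k=2: b·v=8.26×3.632=30.00032; √(2b)=4.06448; u=(30.00032+(-14.033))/4.06448=3.92850, w=(30.00032−(-14.033))/4.06448=10.83369
k=3: b·v=8.26×1.871=15.45446; √(2b)=4.06448; u=(15.45446+14.857)/4.06448=7.45765, w=(15.45446−14.857)/4.06448=0.14700
k=4: b·v=8.26×1.7=14.04200; √(2b)=4.06448; u=(14.04200+(-13.013))/4.06448=0.25317, w=(14.04200−(-13.013))/4.06448=6.65645

0: u=1.67792 w=-8.13638
1: u=6.73971 w=1.55183
2: u=3.92850 w=10.83369
3: u=7.45765 w=0.14700
4: u=0.25317 w=6.65645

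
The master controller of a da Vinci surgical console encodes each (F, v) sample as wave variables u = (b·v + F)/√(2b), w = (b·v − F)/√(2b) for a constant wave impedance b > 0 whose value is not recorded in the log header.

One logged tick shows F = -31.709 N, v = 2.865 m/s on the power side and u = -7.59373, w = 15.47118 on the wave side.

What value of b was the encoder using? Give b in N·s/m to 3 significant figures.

u + w = 7.87745;  u + w = √(2b)·v, so √(2b) = 7.87745/2.865 = 2.74955.
b = (√(2b))²/2 = 7.56000/2 = 3.78000.
(Check via u − w = 2F/√(2b): u − w = -23.06491, 2F/√(2b) = -23.06490.)

b = 3.78 N·s/m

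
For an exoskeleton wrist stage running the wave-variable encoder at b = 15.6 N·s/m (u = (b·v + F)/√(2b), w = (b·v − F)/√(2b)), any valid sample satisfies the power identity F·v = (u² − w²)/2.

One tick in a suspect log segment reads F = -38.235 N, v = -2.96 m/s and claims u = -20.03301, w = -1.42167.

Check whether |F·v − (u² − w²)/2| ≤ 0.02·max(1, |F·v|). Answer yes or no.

F·v = (-38.235)×(-2.96) = 113.17560 W.
(u² − w²)/2 = (401.32149 − 2.02115)/2 = 199.65017 W.
|Δ| = 86.47457;  2% of max(1, |F·v|) = 2.26351.

no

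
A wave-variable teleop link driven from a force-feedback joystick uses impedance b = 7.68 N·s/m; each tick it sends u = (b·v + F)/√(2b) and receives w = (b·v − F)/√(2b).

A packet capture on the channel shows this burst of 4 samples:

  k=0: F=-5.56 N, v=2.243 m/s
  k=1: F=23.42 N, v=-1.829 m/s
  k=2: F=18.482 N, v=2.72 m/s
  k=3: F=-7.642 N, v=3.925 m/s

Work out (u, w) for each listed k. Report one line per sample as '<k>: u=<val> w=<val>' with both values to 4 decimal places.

0: u=2.9767 w=5.8140
1: u=2.3916 w=-9.5598
2: u=10.0459 w=0.6143
3: u=5.7415 w=9.6413

k=0: b·v=7.68×2.243=17.2262; √(2b)=3.9192; u=(17.2262+(-5.56))/3.9192=2.9767, w=(17.2262−(-5.56))/3.9192=5.8140
k=1: b·v=7.68×(-1.829)=-14.0467; √(2b)=3.9192; u=(-14.0467+23.42)/3.9192=2.3916, w=(-14.0467−23.42)/3.9192=-9.5598
k=2: b·v=7.68×2.72=20.8896; √(2b)=3.9192; u=(20.8896+18.482)/3.9192=10.0459, w=(20.8896−18.482)/3.9192=0.6143
k=3: b·v=7.68×3.925=30.1440; √(2b)=3.9192; u=(30.1440+(-7.642))/3.9192=5.7415, w=(30.1440−(-7.642))/3.9192=9.6413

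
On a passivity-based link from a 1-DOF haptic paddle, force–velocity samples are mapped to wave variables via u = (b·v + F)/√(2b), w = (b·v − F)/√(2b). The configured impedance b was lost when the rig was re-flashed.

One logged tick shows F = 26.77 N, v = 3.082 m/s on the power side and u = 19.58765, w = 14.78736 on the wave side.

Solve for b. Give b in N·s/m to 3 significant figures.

b = 62.2 N·s/m

u + w = 34.37501;  u + w = √(2b)·v, so √(2b) = 34.37501/3.082 = 11.15348.
b = (√(2b))²/2 = 124.40000/2 = 62.20000.
(Check via u − w = 2F/√(2b): u − w = 4.80029, 2F/√(2b) = 4.80030.)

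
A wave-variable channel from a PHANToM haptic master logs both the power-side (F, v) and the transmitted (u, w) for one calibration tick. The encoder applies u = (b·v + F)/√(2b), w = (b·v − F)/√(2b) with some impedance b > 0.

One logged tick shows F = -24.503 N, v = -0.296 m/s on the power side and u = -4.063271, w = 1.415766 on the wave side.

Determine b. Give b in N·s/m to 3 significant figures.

b = 40 N·s/m

u + w = -2.647505;  u + w = √(2b)·v, so √(2b) = -2.647505/(-0.296) = 8.944274.
b = (√(2b))²/2 = 80.000031/2 = 40.000016.
(Check via u − w = 2F/√(2b): u − w = -5.479037, 2F/√(2b) = -5.479036.)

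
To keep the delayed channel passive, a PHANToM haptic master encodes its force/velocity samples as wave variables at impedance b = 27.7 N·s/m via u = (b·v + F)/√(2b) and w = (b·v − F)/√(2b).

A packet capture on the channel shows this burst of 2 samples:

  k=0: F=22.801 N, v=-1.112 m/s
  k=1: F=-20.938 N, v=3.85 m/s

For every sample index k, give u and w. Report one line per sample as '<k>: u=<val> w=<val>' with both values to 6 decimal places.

0: u=-1.075007 w=-7.201740
1: u=11.514933 w=17.141070

k=0: b·v=27.7×(-1.112)=-30.802400; √(2b)=7.443118; u=(-30.802400+22.801)/7.443118=-1.075007, w=(-30.802400−22.801)/7.443118=-7.201740
k=1: b·v=27.7×3.85=106.645000; √(2b)=7.443118; u=(106.645000+(-20.938))/7.443118=11.514933, w=(106.645000−(-20.938))/7.443118=17.141070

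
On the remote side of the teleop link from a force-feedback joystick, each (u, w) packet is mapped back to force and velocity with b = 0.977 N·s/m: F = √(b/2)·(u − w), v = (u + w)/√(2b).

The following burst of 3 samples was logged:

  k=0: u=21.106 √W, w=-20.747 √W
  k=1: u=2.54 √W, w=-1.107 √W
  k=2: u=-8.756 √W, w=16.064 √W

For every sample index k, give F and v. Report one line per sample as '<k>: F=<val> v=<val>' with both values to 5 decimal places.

0: F=29.25222 v=0.25682
1: F=2.54899 v=1.02514
2: F=-17.34739 v=5.22801

k=0: u−w=41.85300, u+w=0.35900; √(b/2)=0.69893, √(2b)=1.39786; F=0.69893×41.853=29.25222, v=0.35900/1.39786=0.25682
k=1: u−w=3.64700, u+w=1.43300; √(b/2)=0.69893, √(2b)=1.39786; F=0.69893×3.647=2.54899, v=1.43300/1.39786=1.02514
k=2: u−w=-24.82000, u+w=7.30800; √(b/2)=0.69893, √(2b)=1.39786; F=0.69893×(-24.82)=-17.34739, v=7.30800/1.39786=5.22801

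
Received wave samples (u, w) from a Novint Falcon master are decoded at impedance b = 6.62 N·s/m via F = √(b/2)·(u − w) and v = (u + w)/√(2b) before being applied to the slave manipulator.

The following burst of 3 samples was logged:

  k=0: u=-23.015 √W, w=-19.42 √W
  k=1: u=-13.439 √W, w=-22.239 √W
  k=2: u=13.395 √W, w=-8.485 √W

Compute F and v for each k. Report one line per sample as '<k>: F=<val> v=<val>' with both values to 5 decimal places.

0: F=-6.54053 v=-11.66219
1: F=16.01020 v=-9.80520
2: F=39.80717 v=1.34939

k=0: u−w=-3.59500, u+w=-42.43500; √(b/2)=1.81934, √(2b)=3.63868; F=1.81934×(-3.595)=-6.54053, v=-42.43500/3.63868=-11.66219
k=1: u−w=8.80000, u+w=-35.67800; √(b/2)=1.81934, √(2b)=3.63868; F=1.81934×8.8=16.01020, v=-35.67800/3.63868=-9.80520
k=2: u−w=21.88000, u+w=4.91000; √(b/2)=1.81934, √(2b)=3.63868; F=1.81934×21.88=39.80717, v=4.91000/3.63868=1.34939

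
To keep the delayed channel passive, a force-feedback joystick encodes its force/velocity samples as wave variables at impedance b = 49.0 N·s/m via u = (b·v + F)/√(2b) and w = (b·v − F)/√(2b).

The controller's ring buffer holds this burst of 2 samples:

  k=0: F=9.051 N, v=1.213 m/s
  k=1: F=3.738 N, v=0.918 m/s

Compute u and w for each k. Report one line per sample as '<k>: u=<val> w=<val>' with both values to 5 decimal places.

k=0: b·v=49.0×1.213=59.43700; √(2b)=9.89949; u=(59.43700+9.051)/9.89949=6.91833, w=(59.43700−9.051)/9.89949=5.08975
k=1: b·v=49.0×0.918=44.98200; √(2b)=9.89949; u=(44.98200+3.738)/9.89949=4.92146, w=(44.98200−3.738)/9.89949=4.16627

0: u=6.91833 w=5.08975
1: u=4.92146 w=4.16627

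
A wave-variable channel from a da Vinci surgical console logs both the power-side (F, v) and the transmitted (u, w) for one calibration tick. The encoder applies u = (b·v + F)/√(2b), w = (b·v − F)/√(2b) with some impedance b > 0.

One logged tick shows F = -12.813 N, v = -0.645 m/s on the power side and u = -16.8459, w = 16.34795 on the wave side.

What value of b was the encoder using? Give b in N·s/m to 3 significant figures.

u + w = -0.4979;  u + w = √(2b)·v, so √(2b) = -0.4979/(-0.645) = 0.7720.
b = (√(2b))²/2 = 0.5960/2 = 0.2980.
(Check via u − w = 2F/√(2b): u − w = -33.1938, 2F/√(2b) = -33.1936.)

b = 0.298 N·s/m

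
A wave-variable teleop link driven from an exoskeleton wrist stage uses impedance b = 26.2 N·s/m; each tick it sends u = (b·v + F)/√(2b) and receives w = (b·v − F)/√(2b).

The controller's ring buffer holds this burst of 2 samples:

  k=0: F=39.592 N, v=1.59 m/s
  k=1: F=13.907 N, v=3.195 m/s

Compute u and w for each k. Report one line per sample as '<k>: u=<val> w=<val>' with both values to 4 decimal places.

k=0: b·v=26.2×1.59=41.6580; √(2b)=7.2388; u=(41.6580+39.592)/7.2388=11.2243, w=(41.6580−39.592)/7.2388=0.2854
k=1: b·v=26.2×3.195=83.7090; √(2b)=7.2388; u=(83.7090+13.907)/7.2388=13.4851, w=(83.7090−13.907)/7.2388=9.6428

0: u=11.2243 w=0.2854
1: u=13.4851 w=9.6428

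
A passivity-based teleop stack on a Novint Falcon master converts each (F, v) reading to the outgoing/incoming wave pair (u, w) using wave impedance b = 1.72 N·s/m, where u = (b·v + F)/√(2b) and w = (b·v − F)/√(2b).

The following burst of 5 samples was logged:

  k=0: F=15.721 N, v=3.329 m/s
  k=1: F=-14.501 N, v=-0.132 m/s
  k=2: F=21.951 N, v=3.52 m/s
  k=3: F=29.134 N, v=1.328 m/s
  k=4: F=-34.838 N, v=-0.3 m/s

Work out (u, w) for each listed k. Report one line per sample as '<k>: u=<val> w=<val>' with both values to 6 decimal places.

0: u=11.563383 w=-5.389008
1: u=-7.940827 w=7.696003
2: u=15.099500 w=-8.570872
3: u=16.939537 w=-14.476464
4: u=-19.061599 w=18.505182

k=0: b·v=1.72×3.329=5.725880; √(2b)=1.854724; u=(5.725880+15.721)/1.854724=11.563383, w=(5.725880−15.721)/1.854724=-5.389008
k=1: b·v=1.72×(-0.132)=-0.227040; √(2b)=1.854724; u=(-0.227040+(-14.501))/1.854724=-7.940827, w=(-0.227040−(-14.501))/1.854724=7.696003
k=2: b·v=1.72×3.52=6.054400; √(2b)=1.854724; u=(6.054400+21.951)/1.854724=15.099500, w=(6.054400−21.951)/1.854724=-8.570872
k=3: b·v=1.72×1.328=2.284160; √(2b)=1.854724; u=(2.284160+29.134)/1.854724=16.939537, w=(2.284160−29.134)/1.854724=-14.476464
k=4: b·v=1.72×(-0.3)=-0.516000; √(2b)=1.854724; u=(-0.516000+(-34.838))/1.854724=-19.061599, w=(-0.516000−(-34.838))/1.854724=18.505182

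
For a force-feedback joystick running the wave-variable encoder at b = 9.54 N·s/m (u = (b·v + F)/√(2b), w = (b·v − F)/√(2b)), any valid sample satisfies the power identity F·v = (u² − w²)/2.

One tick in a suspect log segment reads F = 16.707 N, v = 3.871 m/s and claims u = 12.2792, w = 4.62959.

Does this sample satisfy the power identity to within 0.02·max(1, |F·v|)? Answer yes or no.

yes

F·v = 16.707×3.871 = 64.6728 W.
(u² − w²)/2 = (150.7788 − 21.4331)/2 = 64.6728 W.
|Δ| = 0.0000;  2% of max(1, |F·v|) = 1.2935.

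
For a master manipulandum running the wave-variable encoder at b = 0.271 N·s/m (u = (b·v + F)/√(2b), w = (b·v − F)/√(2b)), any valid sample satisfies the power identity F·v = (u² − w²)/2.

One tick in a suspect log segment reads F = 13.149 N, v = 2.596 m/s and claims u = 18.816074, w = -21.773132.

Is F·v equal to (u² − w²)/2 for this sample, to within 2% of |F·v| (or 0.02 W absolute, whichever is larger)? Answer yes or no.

F·v = 13.149×2.596 = 34.134804 W.
(u² − w²)/2 = (354.044641 − 474.069277)/2 = -60.012318 W.
|Δ| = 94.147122;  2% of max(1, |F·v|) = 0.682696.

no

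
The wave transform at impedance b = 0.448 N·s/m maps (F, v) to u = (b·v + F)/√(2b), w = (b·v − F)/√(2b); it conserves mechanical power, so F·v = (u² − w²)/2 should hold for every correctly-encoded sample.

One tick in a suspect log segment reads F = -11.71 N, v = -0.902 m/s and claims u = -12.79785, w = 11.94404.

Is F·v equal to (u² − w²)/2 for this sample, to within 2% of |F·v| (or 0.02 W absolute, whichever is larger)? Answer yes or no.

yes

F·v = (-11.71)×(-0.902) = 10.56242 W.
(u² − w²)/2 = (163.78496 − 142.66009)/2 = 10.56244 W.
|Δ| = 0.00002;  2% of max(1, |F·v|) = 0.21125.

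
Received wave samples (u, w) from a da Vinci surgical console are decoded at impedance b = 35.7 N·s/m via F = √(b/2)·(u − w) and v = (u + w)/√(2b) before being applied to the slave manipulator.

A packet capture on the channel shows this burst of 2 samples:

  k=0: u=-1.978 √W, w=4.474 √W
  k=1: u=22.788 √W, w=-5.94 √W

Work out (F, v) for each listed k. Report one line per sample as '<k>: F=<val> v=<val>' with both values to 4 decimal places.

0: F=-27.2592 v=0.2954
1: F=121.3737 v=1.9939

k=0: u−w=-6.4520, u+w=2.4960; √(b/2)=4.2249, √(2b)=8.4499; F=4.2249×(-6.452)=-27.2592, v=2.4960/8.4499=0.2954
k=1: u−w=28.7280, u+w=16.8480; √(b/2)=4.2249, √(2b)=8.4499; F=4.2249×28.728=121.3737, v=16.8480/8.4499=1.9939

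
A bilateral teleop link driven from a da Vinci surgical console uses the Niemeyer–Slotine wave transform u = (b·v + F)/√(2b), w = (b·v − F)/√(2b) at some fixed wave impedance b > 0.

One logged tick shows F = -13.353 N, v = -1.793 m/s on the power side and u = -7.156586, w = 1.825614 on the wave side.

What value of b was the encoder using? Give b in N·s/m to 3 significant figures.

u + w = -5.330972;  u + w = √(2b)·v, so √(2b) = -5.330972/(-1.793) = 2.973214.
b = (√(2b))²/2 = 8.839999/2 = 4.420000.
(Check via u − w = 2F/√(2b): u − w = -8.982200, 2F/√(2b) = -8.982200.)

b = 4.42 N·s/m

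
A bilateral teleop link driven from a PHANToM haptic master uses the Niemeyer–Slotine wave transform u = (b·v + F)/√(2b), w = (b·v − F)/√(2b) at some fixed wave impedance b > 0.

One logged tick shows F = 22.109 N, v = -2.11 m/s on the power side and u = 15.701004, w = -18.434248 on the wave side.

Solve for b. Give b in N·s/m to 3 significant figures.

b = 0.839 N·s/m

u + w = -2.733244;  u + w = √(2b)·v, so √(2b) = -2.733244/(-2.11) = 1.295376.
b = (√(2b))²/2 = 1.678000/2 = 0.839000.
(Check via u − w = 2F/√(2b): u − w = 34.135252, 2F/√(2b) = 34.135255.)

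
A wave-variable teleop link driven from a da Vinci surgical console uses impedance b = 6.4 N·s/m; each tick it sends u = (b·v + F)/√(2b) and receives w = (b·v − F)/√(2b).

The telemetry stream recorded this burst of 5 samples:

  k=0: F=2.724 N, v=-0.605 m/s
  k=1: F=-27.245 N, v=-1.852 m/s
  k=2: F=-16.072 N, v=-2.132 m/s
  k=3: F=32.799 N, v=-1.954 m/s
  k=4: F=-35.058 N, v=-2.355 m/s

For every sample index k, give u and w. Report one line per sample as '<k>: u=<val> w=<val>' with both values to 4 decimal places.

0: u=-0.3209 w=-1.8436
1: u=-10.9282 w=4.3023
2: u=-8.3061 w=0.6784
3: u=5.6722 w=-12.6630
4: u=-14.0118 w=5.5863

k=0: b·v=6.4×(-0.605)=-3.8720; √(2b)=3.5777; u=(-3.8720+2.724)/3.5777=-0.3209, w=(-3.8720−2.724)/3.5777=-1.8436
k=1: b·v=6.4×(-1.852)=-11.8528; √(2b)=3.5777; u=(-11.8528+(-27.245))/3.5777=-10.9282, w=(-11.8528−(-27.245))/3.5777=4.3023
k=2: b·v=6.4×(-2.132)=-13.6448; √(2b)=3.5777; u=(-13.6448+(-16.072))/3.5777=-8.3061, w=(-13.6448−(-16.072))/3.5777=0.6784
k=3: b·v=6.4×(-1.954)=-12.5056; √(2b)=3.5777; u=(-12.5056+32.799)/3.5777=5.6722, w=(-12.5056−32.799)/3.5777=-12.6630
k=4: b·v=6.4×(-2.355)=-15.0720; √(2b)=3.5777; u=(-15.0720+(-35.058))/3.5777=-14.0118, w=(-15.0720−(-35.058))/3.5777=5.5863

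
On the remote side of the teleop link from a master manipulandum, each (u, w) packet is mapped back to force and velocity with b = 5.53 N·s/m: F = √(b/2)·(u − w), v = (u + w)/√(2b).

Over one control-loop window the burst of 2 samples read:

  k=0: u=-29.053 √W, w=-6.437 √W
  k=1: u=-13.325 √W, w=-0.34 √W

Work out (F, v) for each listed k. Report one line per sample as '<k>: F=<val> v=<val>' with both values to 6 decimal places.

k=0: u−w=-22.616000, u+w=-35.490000; √(b/2)=1.662829, √(2b)=3.325658; F=1.662829×(-22.616)=-37.606539, v=-35.490000/3.325658=-10.671573
k=1: u−w=-12.985000, u+w=-13.665000; √(b/2)=1.662829, √(2b)=3.325658; F=1.662829×(-12.985)=-21.591833, v=-13.665000/3.325658=-4.108962

0: F=-37.606539 v=-10.671573
1: F=-21.591833 v=-4.108962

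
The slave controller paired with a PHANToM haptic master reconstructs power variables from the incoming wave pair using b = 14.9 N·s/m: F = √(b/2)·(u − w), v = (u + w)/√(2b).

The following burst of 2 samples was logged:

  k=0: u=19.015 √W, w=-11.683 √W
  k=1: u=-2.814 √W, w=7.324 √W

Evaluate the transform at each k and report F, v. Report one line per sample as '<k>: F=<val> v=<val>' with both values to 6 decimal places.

k=0: u−w=30.698000, u+w=7.332000; √(b/2)=2.729469, √(2b)=5.458938; F=2.729469×30.698=83.789234, v=7.332000/5.458938=1.343118
k=1: u−w=-10.138000, u+w=4.510000; √(b/2)=2.729469, √(2b)=5.458938; F=2.729469×(-10.138)=-27.671355, v=4.510000/5.458938=0.826168

0: F=83.789234 v=1.343118
1: F=-27.671355 v=0.826168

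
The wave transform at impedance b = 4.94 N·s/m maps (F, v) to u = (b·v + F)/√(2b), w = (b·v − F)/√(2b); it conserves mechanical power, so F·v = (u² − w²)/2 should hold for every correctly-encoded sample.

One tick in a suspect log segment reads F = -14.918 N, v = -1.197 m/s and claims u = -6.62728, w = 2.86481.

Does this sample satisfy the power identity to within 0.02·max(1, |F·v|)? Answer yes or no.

yes

F·v = (-14.918)×(-1.197) = 17.8568 W.
(u² − w²)/2 = (43.9208 − 8.2071)/2 = 17.8569 W.
|Δ| = 0.0000;  2% of max(1, |F·v|) = 0.3571.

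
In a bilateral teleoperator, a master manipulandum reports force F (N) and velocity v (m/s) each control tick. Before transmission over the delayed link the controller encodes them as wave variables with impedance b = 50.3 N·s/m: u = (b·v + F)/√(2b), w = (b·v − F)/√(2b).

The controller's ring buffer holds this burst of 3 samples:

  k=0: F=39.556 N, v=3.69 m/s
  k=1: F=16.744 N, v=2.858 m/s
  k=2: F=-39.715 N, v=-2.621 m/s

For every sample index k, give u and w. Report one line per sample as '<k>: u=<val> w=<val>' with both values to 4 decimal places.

0: u=22.4491 w=14.5615
1: u=16.0022 w=12.6634
2: u=-17.1039 w=-9.1846

k=0: b·v=50.3×3.69=185.6070; √(2b)=10.0300; u=(185.6070+39.556)/10.0300=22.4491, w=(185.6070−39.556)/10.0300=14.5615
k=1: b·v=50.3×2.858=143.7574; √(2b)=10.0300; u=(143.7574+16.744)/10.0300=16.0022, w=(143.7574−16.744)/10.0300=12.6634
k=2: b·v=50.3×(-2.621)=-131.8363; √(2b)=10.0300; u=(-131.8363+(-39.715))/10.0300=-17.1039, w=(-131.8363−(-39.715))/10.0300=-9.1846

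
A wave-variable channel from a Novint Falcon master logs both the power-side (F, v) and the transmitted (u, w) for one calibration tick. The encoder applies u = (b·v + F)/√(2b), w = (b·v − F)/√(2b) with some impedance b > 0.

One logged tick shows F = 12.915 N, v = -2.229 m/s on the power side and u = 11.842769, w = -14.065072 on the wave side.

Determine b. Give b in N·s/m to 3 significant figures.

b = 0.497 N·s/m

u + w = -2.222303;  u + w = √(2b)·v, so √(2b) = -2.222303/(-2.229) = 0.996996.
b = (√(2b))²/2 = 0.994000/2 = 0.497000.
(Check via u − w = 2F/√(2b): u − w = 25.907841, 2F/√(2b) = 25.907840.)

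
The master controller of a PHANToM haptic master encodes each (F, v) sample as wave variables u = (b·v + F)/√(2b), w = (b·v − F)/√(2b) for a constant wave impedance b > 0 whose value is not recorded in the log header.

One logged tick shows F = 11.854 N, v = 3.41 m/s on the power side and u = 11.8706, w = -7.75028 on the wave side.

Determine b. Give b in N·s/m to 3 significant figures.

b = 0.73 N·s/m

u + w = 4.1203;  u + w = √(2b)·v, so √(2b) = 4.1203/3.41 = 1.2083.
b = (√(2b))²/2 = 1.4600/2 = 0.7300.
(Check via u − w = 2F/√(2b): u − w = 19.6209, 2F/√(2b) = 19.6209.)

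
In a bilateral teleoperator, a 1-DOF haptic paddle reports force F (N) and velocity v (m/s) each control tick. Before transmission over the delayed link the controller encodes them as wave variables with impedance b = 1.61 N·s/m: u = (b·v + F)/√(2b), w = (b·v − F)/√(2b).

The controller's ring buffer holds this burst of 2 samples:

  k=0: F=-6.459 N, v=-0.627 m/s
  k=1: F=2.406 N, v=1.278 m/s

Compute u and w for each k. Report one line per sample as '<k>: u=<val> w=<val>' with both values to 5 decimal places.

0: u=-4.16202 w=3.03690
1: u=2.48746 w=-0.19417

k=0: b·v=1.61×(-0.627)=-1.00947; √(2b)=1.79444; u=(-1.00947+(-6.459))/1.79444=-4.16202, w=(-1.00947−(-6.459))/1.79444=3.03690
k=1: b·v=1.61×1.278=2.05758; √(2b)=1.79444; u=(2.05758+2.406)/1.79444=2.48746, w=(2.05758−2.406)/1.79444=-0.19417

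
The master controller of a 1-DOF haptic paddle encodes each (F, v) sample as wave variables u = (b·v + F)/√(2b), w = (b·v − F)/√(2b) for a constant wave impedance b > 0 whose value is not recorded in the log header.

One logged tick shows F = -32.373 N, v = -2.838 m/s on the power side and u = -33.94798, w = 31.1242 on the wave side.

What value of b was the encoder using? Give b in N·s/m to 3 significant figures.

u + w = -2.8238;  u + w = √(2b)·v, so √(2b) = -2.8238/(-2.838) = 0.9950.
b = (√(2b))²/2 = 0.9900/2 = 0.4950.
(Check via u − w = 2F/√(2b): u − w = -65.0722, 2F/√(2b) = -65.0720.)

b = 0.495 N·s/m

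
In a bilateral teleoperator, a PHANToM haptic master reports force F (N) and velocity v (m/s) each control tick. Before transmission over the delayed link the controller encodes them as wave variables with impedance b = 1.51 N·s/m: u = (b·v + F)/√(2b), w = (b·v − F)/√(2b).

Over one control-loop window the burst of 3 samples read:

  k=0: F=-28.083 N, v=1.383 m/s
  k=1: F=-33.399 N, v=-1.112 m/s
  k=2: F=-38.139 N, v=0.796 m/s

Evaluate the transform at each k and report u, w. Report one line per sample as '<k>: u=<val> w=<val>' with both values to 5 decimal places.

k=0: b·v=1.51×1.383=2.08833; √(2b)=1.73781; u=(2.08833+(-28.083))/1.73781=-14.95825, w=(2.08833−(-28.083))/1.73781=17.36165
k=1: b·v=1.51×(-1.112)=-1.67912; √(2b)=1.73781; u=(-1.67912+(-33.399))/1.73781=-20.18519, w=(-1.67912−(-33.399))/1.73781=18.25274
k=2: b·v=1.51×0.796=1.20196; √(2b)=1.73781; u=(1.20196+(-38.139))/1.73781=-21.25488, w=(1.20196−(-38.139))/1.73781=22.63818

0: u=-14.95825 w=17.36165
1: u=-20.18519 w=18.25274
2: u=-21.25488 w=22.63818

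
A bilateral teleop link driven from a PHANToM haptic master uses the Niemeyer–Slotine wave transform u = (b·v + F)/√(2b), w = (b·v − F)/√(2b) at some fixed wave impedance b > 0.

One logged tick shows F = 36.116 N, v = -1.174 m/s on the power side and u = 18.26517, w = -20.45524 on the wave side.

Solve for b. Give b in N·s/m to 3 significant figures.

b = 1.74 N·s/m

u + w = -2.19007;  u + w = √(2b)·v, so √(2b) = -2.19007/(-1.174) = 1.86548.
b = (√(2b))²/2 = 3.48000/2 = 1.74000.
(Check via u − w = 2F/√(2b): u − w = 38.72041, 2F/√(2b) = 38.72039.)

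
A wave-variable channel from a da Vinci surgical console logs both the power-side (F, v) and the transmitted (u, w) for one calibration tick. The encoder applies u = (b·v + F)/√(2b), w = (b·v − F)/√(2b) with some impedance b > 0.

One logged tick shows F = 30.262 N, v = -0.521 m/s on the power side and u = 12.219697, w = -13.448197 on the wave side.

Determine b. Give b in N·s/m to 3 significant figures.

b = 2.78 N·s/m

u + w = -1.228500;  u + w = √(2b)·v, so √(2b) = -1.228500/(-0.521) = 2.357965.
b = (√(2b))²/2 = 5.560001/2 = 2.780001.
(Check via u − w = 2F/√(2b): u − w = 25.667894, 2F/√(2b) = 25.667891.)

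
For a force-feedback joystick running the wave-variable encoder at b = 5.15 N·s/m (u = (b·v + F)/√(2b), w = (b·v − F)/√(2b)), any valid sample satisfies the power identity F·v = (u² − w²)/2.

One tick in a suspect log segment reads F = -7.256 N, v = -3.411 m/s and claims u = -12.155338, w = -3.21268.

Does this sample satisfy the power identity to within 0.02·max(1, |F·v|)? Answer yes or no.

no

F·v = (-7.256)×(-3.411) = 24.750216 W.
(u² − w²)/2 = (147.752242 − 10.321313)/2 = 68.715465 W.
|Δ| = 43.965249;  2% of max(1, |F·v|) = 0.495004.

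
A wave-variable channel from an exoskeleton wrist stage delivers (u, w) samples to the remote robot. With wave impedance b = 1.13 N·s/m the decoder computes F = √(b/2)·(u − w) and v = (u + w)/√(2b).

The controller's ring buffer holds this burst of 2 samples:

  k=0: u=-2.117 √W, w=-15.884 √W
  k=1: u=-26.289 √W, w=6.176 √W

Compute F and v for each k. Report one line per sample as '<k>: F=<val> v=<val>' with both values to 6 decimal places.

0: F=10.348170 v=-11.974087
1: F=-24.402798 v=-13.378969

k=0: u−w=13.767000, u+w=-18.001000; √(b/2)=0.751665, √(2b)=1.503330; F=0.751665×13.767=10.348170, v=-18.001000/1.503330=-11.974087
k=1: u−w=-32.465000, u+w=-20.113000; √(b/2)=0.751665, √(2b)=1.503330; F=0.751665×(-32.465)=-24.402798, v=-20.113000/1.503330=-13.378969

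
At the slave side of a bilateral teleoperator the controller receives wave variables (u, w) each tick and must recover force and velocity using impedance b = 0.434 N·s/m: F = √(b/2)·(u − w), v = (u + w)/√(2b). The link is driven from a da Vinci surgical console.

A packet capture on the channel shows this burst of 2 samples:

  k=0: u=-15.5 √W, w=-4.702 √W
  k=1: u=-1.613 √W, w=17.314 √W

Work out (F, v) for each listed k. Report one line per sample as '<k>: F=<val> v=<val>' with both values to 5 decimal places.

k=0: u−w=-10.79800, u+w=-20.20200; √(b/2)=0.46583, √(2b)=0.93167; F=0.46583×(-10.798)=-5.03006, v=-20.20200/0.93167=-21.68376
k=1: u−w=-18.92700, u+w=15.70100; √(b/2)=0.46583, √(2b)=0.93167; F=0.46583×(-18.927)=-8.81681, v=15.70100/0.93167=16.85262

0: F=-5.03006 v=-21.68376
1: F=-8.81681 v=16.85262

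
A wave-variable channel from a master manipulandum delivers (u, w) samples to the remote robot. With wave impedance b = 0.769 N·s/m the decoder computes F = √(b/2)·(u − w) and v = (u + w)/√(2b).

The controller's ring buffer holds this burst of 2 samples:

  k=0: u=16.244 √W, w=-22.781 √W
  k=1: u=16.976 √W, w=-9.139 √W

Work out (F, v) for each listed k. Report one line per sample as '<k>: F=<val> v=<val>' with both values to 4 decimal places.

0: F=24.1986 v=-5.2711
1: F=16.1934 v=6.3193

k=0: u−w=39.0250, u+w=-6.5370; √(b/2)=0.6201, √(2b)=1.2402; F=0.6201×39.025=24.1986, v=-6.5370/1.2402=-5.2711
k=1: u−w=26.1150, u+w=7.8370; √(b/2)=0.6201, √(2b)=1.2402; F=0.6201×26.115=16.1934, v=7.8370/1.2402=6.3193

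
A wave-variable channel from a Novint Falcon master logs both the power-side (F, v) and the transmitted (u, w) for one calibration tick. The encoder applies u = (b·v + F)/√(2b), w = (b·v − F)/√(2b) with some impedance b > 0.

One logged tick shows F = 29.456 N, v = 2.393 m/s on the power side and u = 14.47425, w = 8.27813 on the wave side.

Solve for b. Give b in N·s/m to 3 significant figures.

u + w = 22.7524;  u + w = √(2b)·v, so √(2b) = 22.7524/2.393 = 9.5079.
b = (√(2b))²/2 = 90.4000/2 = 45.2000.
(Check via u − w = 2F/√(2b): u − w = 6.1961, 2F/√(2b) = 6.1961.)

b = 45.2 N·s/m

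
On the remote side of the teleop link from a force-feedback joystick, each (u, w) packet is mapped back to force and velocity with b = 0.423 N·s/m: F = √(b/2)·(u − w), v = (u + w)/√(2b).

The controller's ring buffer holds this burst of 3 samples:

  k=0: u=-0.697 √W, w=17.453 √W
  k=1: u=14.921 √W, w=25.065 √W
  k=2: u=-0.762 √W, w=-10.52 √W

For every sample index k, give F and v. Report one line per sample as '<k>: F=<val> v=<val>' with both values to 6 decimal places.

k=0: u−w=-18.150000, u+w=16.756000; √(b/2)=0.459891, √(2b)=0.919783; F=0.459891×(-18.15)=-8.347027, v=16.756000/0.919783=18.217349
k=1: u−w=-10.144000, u+w=39.986000; √(b/2)=0.459891, √(2b)=0.919783; F=0.459891×(-10.144)=-4.665137, v=39.986000/0.919783=43.473317
k=2: u−w=9.758000, u+w=-11.282000; √(b/2)=0.459891, √(2b)=0.919783; F=0.459891×9.758=4.487619, v=-11.282000/0.919783=-12.265942

0: F=-8.347027 v=18.217349
1: F=-4.665137 v=43.473317
2: F=4.487619 v=-12.265942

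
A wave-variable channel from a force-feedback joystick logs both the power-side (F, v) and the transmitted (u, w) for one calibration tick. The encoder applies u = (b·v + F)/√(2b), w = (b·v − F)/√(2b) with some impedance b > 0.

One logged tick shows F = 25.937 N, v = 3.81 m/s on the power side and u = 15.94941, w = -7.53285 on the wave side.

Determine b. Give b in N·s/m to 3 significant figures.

b = 2.44 N·s/m

u + w = 8.41656;  u + w = √(2b)·v, so √(2b) = 8.41656/3.81 = 2.20907.
b = (√(2b))²/2 = 4.87999/2 = 2.44000.
(Check via u − w = 2F/√(2b): u − w = 23.48226, 2F/√(2b) = 23.48227.)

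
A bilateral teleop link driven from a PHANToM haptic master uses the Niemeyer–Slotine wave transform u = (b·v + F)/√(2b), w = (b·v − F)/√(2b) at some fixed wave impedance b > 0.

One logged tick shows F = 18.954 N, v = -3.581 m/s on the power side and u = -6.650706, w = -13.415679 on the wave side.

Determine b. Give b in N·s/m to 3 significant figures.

b = 15.7 N·s/m

u + w = -20.066385;  u + w = √(2b)·v, so √(2b) = -20.066385/(-3.581) = 5.603570.
b = (√(2b))²/2 = 31.399999/2 = 15.700000.
(Check via u − w = 2F/√(2b): u − w = 6.764973, 2F/√(2b) = 6.764973.)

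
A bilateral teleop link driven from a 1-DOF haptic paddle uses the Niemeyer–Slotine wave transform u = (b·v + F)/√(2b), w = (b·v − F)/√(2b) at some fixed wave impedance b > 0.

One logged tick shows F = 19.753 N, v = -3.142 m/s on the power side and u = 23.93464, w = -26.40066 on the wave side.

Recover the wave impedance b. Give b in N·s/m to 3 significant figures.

b = 0.308 N·s/m

u + w = -2.4660;  u + w = √(2b)·v, so √(2b) = -2.4660/(-3.142) = 0.7849.
b = (√(2b))²/2 = 0.6160/2 = 0.3080.
(Check via u − w = 2F/√(2b): u − w = 50.3353, 2F/√(2b) = 50.3353.)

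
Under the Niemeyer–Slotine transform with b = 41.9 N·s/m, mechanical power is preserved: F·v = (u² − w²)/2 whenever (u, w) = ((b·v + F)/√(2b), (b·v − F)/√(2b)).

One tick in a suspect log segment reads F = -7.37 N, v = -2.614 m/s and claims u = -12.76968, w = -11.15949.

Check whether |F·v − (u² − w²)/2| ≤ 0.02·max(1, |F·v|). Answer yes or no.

F·v = (-7.37)×(-2.614) = 19.2652 W.
(u² − w²)/2 = (163.0647 − 124.5342)/2 = 19.2653 W.
|Δ| = 0.0001;  2% of max(1, |F·v|) = 0.3853.

yes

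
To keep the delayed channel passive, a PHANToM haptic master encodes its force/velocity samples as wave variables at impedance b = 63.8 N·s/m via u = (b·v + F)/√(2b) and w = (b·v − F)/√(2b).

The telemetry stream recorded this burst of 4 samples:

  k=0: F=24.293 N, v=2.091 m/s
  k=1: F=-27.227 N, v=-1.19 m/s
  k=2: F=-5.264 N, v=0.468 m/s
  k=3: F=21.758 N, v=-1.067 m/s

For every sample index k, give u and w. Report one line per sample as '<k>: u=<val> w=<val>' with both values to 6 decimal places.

0: u=13.960567 w=9.659405
1: u=-9.131449 w=-4.310812
2: u=2.177263 w=3.109273
3: u=-4.100259 w=-7.952591

k=0: b·v=63.8×2.091=133.405800; √(2b)=11.296017; u=(133.405800+24.293)/11.296017=13.960567, w=(133.405800−24.293)/11.296017=9.659405
k=1: b·v=63.8×(-1.19)=-75.922000; √(2b)=11.296017; u=(-75.922000+(-27.227))/11.296017=-9.131449, w=(-75.922000−(-27.227))/11.296017=-4.310812
k=2: b·v=63.8×0.468=29.858400; √(2b)=11.296017; u=(29.858400+(-5.264))/11.296017=2.177263, w=(29.858400−(-5.264))/11.296017=3.109273
k=3: b·v=63.8×(-1.067)=-68.074600; √(2b)=11.296017; u=(-68.074600+21.758)/11.296017=-4.100259, w=(-68.074600−21.758)/11.296017=-7.952591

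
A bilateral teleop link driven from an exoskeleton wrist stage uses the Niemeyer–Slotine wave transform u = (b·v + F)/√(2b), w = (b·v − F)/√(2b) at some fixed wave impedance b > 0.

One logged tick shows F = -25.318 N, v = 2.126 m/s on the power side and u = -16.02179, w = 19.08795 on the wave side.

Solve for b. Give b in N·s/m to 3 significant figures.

u + w = 3.06616;  u + w = √(2b)·v, so √(2b) = 3.06616/2.126 = 1.44222.
b = (√(2b))²/2 = 2.08000/2 = 1.04000.
(Check via u − w = 2F/√(2b): u − w = -35.10974, 2F/√(2b) = -35.10976.)

b = 1.04 N·s/m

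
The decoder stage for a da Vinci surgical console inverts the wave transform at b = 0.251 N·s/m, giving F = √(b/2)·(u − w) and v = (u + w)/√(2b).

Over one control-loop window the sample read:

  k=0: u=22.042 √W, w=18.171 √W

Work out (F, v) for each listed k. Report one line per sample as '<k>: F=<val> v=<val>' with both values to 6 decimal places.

0: F=1.371340 v=56.756371

k=0: u−w=3.871000, u+w=40.213000; √(b/2)=0.354260, √(2b)=0.708520; F=0.354260×3.871=1.371340, v=40.213000/0.708520=56.756371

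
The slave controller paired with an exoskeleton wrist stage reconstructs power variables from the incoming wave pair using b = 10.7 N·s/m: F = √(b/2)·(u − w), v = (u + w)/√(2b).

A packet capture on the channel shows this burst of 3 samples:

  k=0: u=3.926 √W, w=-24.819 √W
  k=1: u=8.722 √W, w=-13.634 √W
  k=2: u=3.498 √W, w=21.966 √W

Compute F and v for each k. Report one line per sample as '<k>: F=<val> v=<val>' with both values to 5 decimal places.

0: F=66.48738 v=-4.51642
1: F=51.70958 v=-1.06182
2: F=-42.71661 v=5.50452

k=0: u−w=28.74500, u+w=-20.89300; √(b/2)=2.31301, √(2b)=4.62601; F=2.31301×28.745=66.48738, v=-20.89300/4.62601=-4.51642
k=1: u−w=22.35600, u+w=-4.91200; √(b/2)=2.31301, √(2b)=4.62601; F=2.31301×22.356=51.70958, v=-4.91200/4.62601=-1.06182
k=2: u−w=-18.46800, u+w=25.46400; √(b/2)=2.31301, √(2b)=4.62601; F=2.31301×(-18.468)=-42.71661, v=25.46400/4.62601=5.50452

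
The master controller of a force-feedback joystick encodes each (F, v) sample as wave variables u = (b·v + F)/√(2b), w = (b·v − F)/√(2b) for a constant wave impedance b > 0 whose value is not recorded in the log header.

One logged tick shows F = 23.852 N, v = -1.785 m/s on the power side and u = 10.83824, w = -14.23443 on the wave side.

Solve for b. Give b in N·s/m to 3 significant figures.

b = 1.81 N·s/m

u + w = -3.39619;  u + w = √(2b)·v, so √(2b) = -3.39619/(-1.785) = 1.90263.
b = (√(2b))²/2 = 3.61999/2 = 1.81000.
(Check via u − w = 2F/√(2b): u − w = 25.07267, 2F/√(2b) = 25.07270.)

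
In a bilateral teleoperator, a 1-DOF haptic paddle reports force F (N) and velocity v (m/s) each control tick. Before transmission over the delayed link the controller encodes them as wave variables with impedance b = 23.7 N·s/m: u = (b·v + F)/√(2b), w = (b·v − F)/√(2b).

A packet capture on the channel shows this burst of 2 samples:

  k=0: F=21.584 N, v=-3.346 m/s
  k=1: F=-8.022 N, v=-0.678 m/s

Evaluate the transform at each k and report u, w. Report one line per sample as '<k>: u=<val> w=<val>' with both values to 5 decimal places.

0: u=-8.38318 w=-14.65325
1: u=-3.49912 w=-1.16875

k=0: b·v=23.7×(-3.346)=-79.30020; √(2b)=6.88477; u=(-79.30020+21.584)/6.88477=-8.38318, w=(-79.30020−21.584)/6.88477=-14.65325
k=1: b·v=23.7×(-0.678)=-16.06860; √(2b)=6.88477; u=(-16.06860+(-8.022))/6.88477=-3.49912, w=(-16.06860−(-8.022))/6.88477=-1.16875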